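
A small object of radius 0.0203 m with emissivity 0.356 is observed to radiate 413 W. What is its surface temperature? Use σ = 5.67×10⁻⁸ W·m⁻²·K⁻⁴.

T ≈ 1410 K

A = 4πr² = 4π × (0.0203)² = 5.18×10^-3 m².
From P = εσAT⁴, T = (P / εσA)^(1/4) = (413 / (0.356 × 5.67×10⁻⁸ × 5.18×10^-3))^(1/4).
T = (3.95×10^12)^(1/4) = 1410 K.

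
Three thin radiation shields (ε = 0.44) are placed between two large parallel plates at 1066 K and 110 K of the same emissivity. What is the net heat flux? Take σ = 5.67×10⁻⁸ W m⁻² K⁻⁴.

q ≈ 5160 W/m²

Each of the 4 gaps contributes resistance (2/ε − 1) = 2/0.44 − 1 = 3.545; total = 14.18.
q = σ(T₁⁴ − T₂⁴) / 14.18 = 5.67×10⁻⁸ × 1.29×10^12 / 14.18 = 5160 W/m².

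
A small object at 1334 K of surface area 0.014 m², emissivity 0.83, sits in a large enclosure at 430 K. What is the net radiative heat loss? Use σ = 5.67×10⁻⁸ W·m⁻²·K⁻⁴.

Q ≈ 2060 W

Q = εσA(T⁴ − T_s⁴). T⁴ − T_s⁴ = (1334)⁴ − (430)⁴ = 3.17×10^12 − 3.42×10^10 = 3.13×10^12 K⁴.
Q = 0.83 × 5.67×10⁻⁸ × 0.0140 × 3.13×10^12 = 2060 W.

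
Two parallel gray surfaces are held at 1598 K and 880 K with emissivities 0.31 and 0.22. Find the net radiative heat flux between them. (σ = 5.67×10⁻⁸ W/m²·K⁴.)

For two large parallel gray plates, q = σ(T₁⁴ − T₂⁴) / (1/ε₁ + 1/ε₂ − 1).
1/ε₁ + 1/ε₂ − 1 = 1/0.31 + 1/0.22 − 1 = 6.771.
T₁⁴ − T₂⁴ = 6.52×10^12 − 6.00×10^11 = 5.92×10^12 K⁴.
q = 5.67×10⁻⁸ × 5.92×10^12 / 6.771 = 49600 W/m².

q ≈ 49600 W/m²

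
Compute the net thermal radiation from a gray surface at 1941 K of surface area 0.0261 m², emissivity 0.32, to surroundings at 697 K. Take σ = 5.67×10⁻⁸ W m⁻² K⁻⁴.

Q ≈ 6610 W

Q = εσA(T⁴ − T_s⁴). T⁴ − T_s⁴ = (1941)⁴ − (697)⁴ = 1.42×10^13 − 2.36×10^11 = 1.40×10^13 K⁴.
Q = 0.32 × 5.67×10⁻⁸ × 0.0261 × 1.40×10^13 = 6610 W.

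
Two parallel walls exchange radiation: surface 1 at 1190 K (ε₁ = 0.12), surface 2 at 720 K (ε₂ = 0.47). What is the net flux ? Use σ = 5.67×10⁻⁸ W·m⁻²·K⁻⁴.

For two large parallel gray plates, q = σ(T₁⁴ − T₂⁴) / (1/ε₁ + 1/ε₂ − 1).
1/ε₁ + 1/ε₂ − 1 = 1/0.12 + 1/0.47 − 1 = 9.461.
T₁⁴ − T₂⁴ = 2.01×10^12 − 2.69×10^11 = 1.74×10^12 K⁴.
q = 5.67×10⁻⁸ × 1.74×10^12 / 9.461 = 10400 W/m².

q ≈ 10400 W/m²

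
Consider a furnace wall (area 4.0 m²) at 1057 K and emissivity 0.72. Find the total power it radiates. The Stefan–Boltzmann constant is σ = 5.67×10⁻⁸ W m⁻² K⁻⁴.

P = εσAT⁴ = 0.72 × 5.67×10⁻⁸ × 4.00 × (1057)⁴ = 0.72 × 5.67×10⁻⁸ × 4.00 × 1.25×10^12.
P = 2.04×10^5 W.

P ≈ 2.04×10^5 W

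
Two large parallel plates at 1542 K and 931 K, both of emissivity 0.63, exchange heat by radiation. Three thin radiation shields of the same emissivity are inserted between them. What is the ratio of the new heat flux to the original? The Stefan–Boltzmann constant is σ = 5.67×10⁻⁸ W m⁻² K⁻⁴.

With N identical shields there are N+1 = 4 gaps in series, each with the same radiative resistance, so the flux falls to 1/(N+1) of its unshielded value.

ratio ≈ 0.250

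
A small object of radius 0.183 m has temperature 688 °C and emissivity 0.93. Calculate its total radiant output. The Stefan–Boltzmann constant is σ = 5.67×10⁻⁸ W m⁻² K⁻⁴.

A = 4πr² = 4π × (0.183)² = 0.421 m².
688 °C = 961 K.
Stefan–Boltzmann: P = εσAT⁴ = 0.93 × 5.67×10⁻⁸ × 0.421 × (961)⁴ = 0.93 × 5.67×10⁻⁸ × 0.421 × 8.53×10^11.
P = 18900 W.

P ≈ 18900 W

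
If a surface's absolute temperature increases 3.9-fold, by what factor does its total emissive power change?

P ∝ T⁴, so the power scales as (3.9)⁴ = 231.

factor ≈ 231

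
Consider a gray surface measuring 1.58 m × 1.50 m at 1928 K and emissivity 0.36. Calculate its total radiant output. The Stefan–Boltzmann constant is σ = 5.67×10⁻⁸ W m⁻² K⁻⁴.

P ≈ 6.68×10^5 W

A = 1.58 × 1.50 = 2.37 m².
Stefan–Boltzmann: P = εσAT⁴ = 0.36 × 5.67×10⁻⁸ × 2.37 × (1928)⁴ = 0.36 × 5.67×10⁻⁸ × 2.37 × 1.38×10^13.
P = 6.68×10^5 W.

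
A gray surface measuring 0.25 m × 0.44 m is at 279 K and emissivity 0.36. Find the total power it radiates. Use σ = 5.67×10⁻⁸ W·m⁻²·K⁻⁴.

A = 0.25 × 0.44 = 0.110 m².
P = εσAT⁴ = 0.36 × 5.67×10⁻⁸ × 0.110 × (279)⁴ = 0.36 × 5.67×10⁻⁸ × 0.110 × 6.06×10^9.
P = 13.6 W.

P ≈ 13.6 W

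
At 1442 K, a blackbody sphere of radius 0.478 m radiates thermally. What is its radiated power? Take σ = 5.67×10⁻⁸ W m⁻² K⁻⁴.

A = 4πr² = 4π × (0.478)² = 2.87 m².
P = σAT⁴ = 5.67×10⁻⁸ × 2.87 × (1442)⁴ = 5.67×10⁻⁸ × 2.87 × 4.32×10^12.
P = 7.04×10^5 W.

P ≈ 7.04×10^5 W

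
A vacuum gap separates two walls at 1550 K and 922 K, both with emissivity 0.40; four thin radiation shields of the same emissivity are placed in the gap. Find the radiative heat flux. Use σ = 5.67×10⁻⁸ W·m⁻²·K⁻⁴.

Each of the 5 gaps contributes resistance (2/ε − 1) = 2/0.40 − 1 = 4.000; total = 20.00.
q = σ(T₁⁴ − T₂⁴) / 20.00 = 5.67×10⁻⁸ × 5.05×10^12 / 20.00 = 14300 W/m².

q ≈ 14300 W/m²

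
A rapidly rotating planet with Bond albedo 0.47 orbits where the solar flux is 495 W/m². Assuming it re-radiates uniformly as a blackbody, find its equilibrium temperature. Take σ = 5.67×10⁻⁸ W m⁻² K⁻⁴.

Power absorbed = (1−a)S·πR²; power emitted = 4πR²σT⁴. Equating and cancelling πR²:
T = ((1−a)S / 4σ)^(1/4) = (262 / (4 × 5.67×10⁻⁸))^(1/4) = (1.16×10^9)^(1/4).
T = 184 K.

T ≈ 184 K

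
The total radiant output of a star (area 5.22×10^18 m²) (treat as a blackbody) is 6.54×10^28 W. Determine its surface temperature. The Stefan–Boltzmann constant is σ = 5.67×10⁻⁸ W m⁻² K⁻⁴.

T ≈ 21700 K

From P = σAT⁴, T = (P / σA)^(1/4) = (6.54×10^28 / (5.67×10⁻⁸ × 5.22×10^18))^(1/4).
T = (2.21×10^17)^(1/4) = 21700 K.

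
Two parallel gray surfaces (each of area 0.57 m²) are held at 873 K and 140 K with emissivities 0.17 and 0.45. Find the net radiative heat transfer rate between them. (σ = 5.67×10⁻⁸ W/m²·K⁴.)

Q ≈ 2640 W

For two large parallel gray plates, q = σ(T₁⁴ − T₂⁴) / (1/ε₁ + 1/ε₂ − 1).
1/ε₁ + 1/ε₂ − 1 = 1/0.17 + 1/0.45 − 1 = 7.105.
T₁⁴ − T₂⁴ = 5.81×10^11 − 3.84×10^8 = 5.80×10^11 K⁴.
q = 5.67×10⁻⁸ × 5.80×10^11 / 7.105 = 4630 W/m².
Q = q·A = 4630 × 0.57 = 2640 W.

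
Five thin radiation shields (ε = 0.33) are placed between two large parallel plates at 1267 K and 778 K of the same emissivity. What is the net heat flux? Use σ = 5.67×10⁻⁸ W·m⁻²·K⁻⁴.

Each of the 6 gaps contributes resistance (2/ε − 1) = 2/0.33 − 1 = 5.061; total = 30.36.
q = σ(T₁⁴ − T₂⁴) / 30.36 = 5.67×10⁻⁸ × 2.21×10^12 / 30.36 = 4130 W/m².

q ≈ 4130 W/m²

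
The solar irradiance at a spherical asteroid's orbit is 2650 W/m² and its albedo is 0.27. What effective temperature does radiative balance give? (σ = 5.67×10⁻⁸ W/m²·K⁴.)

Power absorbed = (1−a)S·πR²; power emitted = 4πR²σT⁴. Equating and cancelling πR²:
T = ((1−a)S / 4σ)^(1/4) = (1930 / (4 × 5.67×10⁻⁸))^(1/4) = (8.53×10^9)^(1/4).
T = 304 K.

T ≈ 304 K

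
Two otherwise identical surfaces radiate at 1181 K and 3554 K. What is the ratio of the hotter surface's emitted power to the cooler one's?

ratio ≈ 82.0

P ∝ T⁴, so the ratio is (3554/1181)⁴ = (3.009)⁴ = 82.0.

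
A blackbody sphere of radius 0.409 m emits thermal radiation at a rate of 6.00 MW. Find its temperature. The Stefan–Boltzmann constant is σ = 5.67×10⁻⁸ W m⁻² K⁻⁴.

T ≈ 2660 K

A = 4πr² = 4π × (0.409)² = 2.10 m².
From P = σAT⁴, T = (P / σA)^(1/4) = (6.00×10^6 / (5.67×10⁻⁸ × 2.10))^(1/4).
T = (5.03×10^13)^(1/4) = 2660 K.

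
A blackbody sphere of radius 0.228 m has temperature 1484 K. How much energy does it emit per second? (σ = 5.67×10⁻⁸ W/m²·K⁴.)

P ≈ 1.80×10^5 W

A = 4πr² = 4π × (0.228)² = 0.653 m².
P = σAT⁴ = 5.67×10⁻⁸ × 0.653 × (1484)⁴ = 5.67×10⁻⁸ × 0.653 × 4.85×10^12.
P = 1.80×10^5 W.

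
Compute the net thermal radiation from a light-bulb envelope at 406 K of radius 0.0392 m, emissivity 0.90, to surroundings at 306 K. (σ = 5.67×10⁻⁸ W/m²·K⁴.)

Q ≈ 18.1 W

A = 4πr² = 4π × (0.0392)² = 0.0193 m².
Q = εσA(T⁴ − T_s⁴). T⁴ − T_s⁴ = (406)⁴ − (306)⁴ = 2.72×10^10 − 8.77×10^9 = 1.84×10^10 K⁴.
Q = 0.90 × 5.67×10⁻⁸ × 0.0193 × 1.84×10^10 = 18.1 W.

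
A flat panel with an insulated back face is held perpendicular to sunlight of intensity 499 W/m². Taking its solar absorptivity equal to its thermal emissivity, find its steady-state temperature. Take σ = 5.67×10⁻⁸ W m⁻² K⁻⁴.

T ≈ 306 K

Absorbed flux αS = emitted flux εσT⁴ (one radiating face); with α = ε, T = (S/σ)^(1/4).
T = (499 / 5.67×10⁻⁸)^(1/4) = (8.80×10^9)^(1/4).
T = 306 K.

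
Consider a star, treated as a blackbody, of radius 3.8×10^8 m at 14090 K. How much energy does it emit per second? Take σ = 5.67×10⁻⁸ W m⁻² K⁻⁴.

A = 4πr² = 4π × (3.8×10^8)² = 1.81×10^18 m².
P = σAT⁴ = 5.67×10⁻⁸ × 1.81×10^18 × (14090)⁴ = 5.67×10⁻⁸ × 1.81×10^18 × 3.94×10^16.
P = 4.06×10^27 W.

P ≈ 4.06×10^27 W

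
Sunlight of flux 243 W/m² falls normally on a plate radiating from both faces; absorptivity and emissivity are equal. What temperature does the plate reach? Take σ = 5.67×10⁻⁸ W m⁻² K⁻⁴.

Absorbed flux αS = emitted flux 2εσT⁴ per unit area; with α = ε this gives T = (S/2σ)^(1/4).
T = (243 / (2 × 5.67×10⁻⁸))^(1/4) = (2.14×10^9)^(1/4).
T = 215 K.

T ≈ 215 K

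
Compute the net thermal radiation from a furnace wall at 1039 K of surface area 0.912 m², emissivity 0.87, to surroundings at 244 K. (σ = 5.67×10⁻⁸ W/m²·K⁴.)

Q ≈ 52300 W

Q = εσA(T⁴ − T_s⁴). T⁴ − T_s⁴ = (1039)⁴ − (244)⁴ = 1.17×10^12 − 3.54×10^9 = 1.16×10^12 K⁴.
Q = 0.87 × 5.67×10⁻⁸ × 0.912 × 1.16×10^12 = 52300 W.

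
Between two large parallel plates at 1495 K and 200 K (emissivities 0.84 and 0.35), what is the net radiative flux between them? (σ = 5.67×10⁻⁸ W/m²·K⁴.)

For two large parallel gray plates, q = σ(T₁⁴ − T₂⁴) / (1/ε₁ + 1/ε₂ − 1).
1/ε₁ + 1/ε₂ − 1 = 1/0.84 + 1/0.35 − 1 = 3.048.
T₁⁴ − T₂⁴ = 5.00×10^12 − 1.60×10^9 = 4.99×10^12 K⁴.
q = 5.67×10⁻⁸ × 4.99×10^12 / 3.048 = 92900 W/m².

q ≈ 92900 W/m²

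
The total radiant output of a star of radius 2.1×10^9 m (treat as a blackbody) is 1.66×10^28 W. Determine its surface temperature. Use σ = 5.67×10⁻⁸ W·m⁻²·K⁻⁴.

A = 4πr² = 4π × (2.1×10^9)² = 5.54×10^19 m².
From P = σAT⁴, T = (P / σA)^(1/4) = (1.66×10^28 / (5.67×10⁻⁸ × 5.54×10^19))^(1/4).
T = (5.28×10^15)^(1/4) = 8530 K.

T ≈ 8530 K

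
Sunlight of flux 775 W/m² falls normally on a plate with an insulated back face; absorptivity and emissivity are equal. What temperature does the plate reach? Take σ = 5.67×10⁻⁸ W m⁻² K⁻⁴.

T ≈ 342 K

Absorbed flux αS = emitted flux εσT⁴ (one radiating face); with α = ε, T = (S/σ)^(1/4).
T = (775 / 5.67×10⁻⁸)^(1/4) = (1.37×10^10)^(1/4).
T = 342 K.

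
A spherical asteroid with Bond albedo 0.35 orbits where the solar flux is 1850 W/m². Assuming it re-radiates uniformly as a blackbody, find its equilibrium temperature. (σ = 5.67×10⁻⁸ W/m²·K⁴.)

Power absorbed = (1−a)S·πR²; power emitted = 4πR²σT⁴. Equating and cancelling πR²:
T = ((1−a)S / 4σ)^(1/4) = (1200 / (4 × 5.67×10⁻⁸))^(1/4) = (5.30×10^9)^(1/4).
T = 270 K.

T ≈ 270 K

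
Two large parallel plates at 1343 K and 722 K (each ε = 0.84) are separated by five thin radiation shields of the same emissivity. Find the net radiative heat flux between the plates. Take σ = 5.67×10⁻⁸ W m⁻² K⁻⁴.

Each of the 6 gaps contributes resistance (2/ε − 1) = 2/0.84 − 1 = 1.381; total = 8.286.
q = σ(T₁⁴ − T₂⁴) / 8.286 = 5.67×10⁻⁸ × 2.98×10^12 / 8.286 = 20400 W/m².

q ≈ 20400 W/m²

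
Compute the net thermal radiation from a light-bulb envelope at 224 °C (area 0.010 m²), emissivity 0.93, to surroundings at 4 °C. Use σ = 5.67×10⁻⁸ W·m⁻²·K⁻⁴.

Convert: 224 °C = 497 K; 4 °C = 277 K.
Q = εσA(T⁴ − T_s⁴). T⁴ − T_s⁴ = (497)⁴ − (277)⁴ = 6.10×10^10 − 5.89×10^9 = 5.51×10^10 K⁴.
Q = 0.93 × 5.67×10⁻⁸ × 0.0100 × 5.51×10^10 = 29.1 W.

Q ≈ 29.1 W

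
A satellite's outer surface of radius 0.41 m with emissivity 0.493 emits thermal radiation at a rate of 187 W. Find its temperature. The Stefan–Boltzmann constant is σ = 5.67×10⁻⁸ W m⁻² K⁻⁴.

T ≈ 237 K

A = 4πr² = 4π × (0.41)² = 2.11 m².
From P = εσAT⁴, T = (P / εσA)^(1/4) = (187 / (0.493 × 5.67×10⁻⁸ × 2.11))^(1/4).
T = (3.17×10^9)^(1/4) = 237 K.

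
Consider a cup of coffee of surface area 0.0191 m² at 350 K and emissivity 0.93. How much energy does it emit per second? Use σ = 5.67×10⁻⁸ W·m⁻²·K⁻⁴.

P ≈ 15.1 W

P = εσAT⁴ = 0.93 × 5.67×10⁻⁸ × 0.0191 × (350)⁴ = 0.93 × 5.67×10⁻⁸ × 0.0191 × 1.50×10^10.
P = 15.1 W.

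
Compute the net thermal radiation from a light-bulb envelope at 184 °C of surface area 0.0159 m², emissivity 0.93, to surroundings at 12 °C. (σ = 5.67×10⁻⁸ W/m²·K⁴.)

Convert: 184 °C = 457 K; 12 °C = 285 K.
Q = εσA(T⁴ − T_s⁴). T⁴ − T_s⁴ = (457)⁴ − (285)⁴ = 4.36×10^10 − 6.60×10^9 = 3.70×10^10 K⁴.
Q = 0.93 × 5.67×10⁻⁸ × 0.0159 × 3.70×10^10 = 31.0 W.

Q ≈ 31.0 W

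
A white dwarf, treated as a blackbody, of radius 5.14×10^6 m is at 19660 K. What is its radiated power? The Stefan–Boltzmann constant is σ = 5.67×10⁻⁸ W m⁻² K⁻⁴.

P ≈ 2.81×10^24 W

A = 4πr² = 4π × (5.14×10^6)² = 3.32×10^14 m².
P = σAT⁴ = 5.67×10⁻⁸ × 3.32×10^14 × (19660)⁴ = 5.67×10⁻⁸ × 3.32×10^14 × 1.49×10^17.
P = 2.81×10^24 W.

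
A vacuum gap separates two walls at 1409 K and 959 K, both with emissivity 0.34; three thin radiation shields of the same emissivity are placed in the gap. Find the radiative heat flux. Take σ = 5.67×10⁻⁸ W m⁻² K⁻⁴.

q ≈ 8990 W/m²

Each of the 4 gaps contributes resistance (2/ε − 1) = 2/0.34 − 1 = 4.882; total = 19.53.
q = σ(T₁⁴ − T₂⁴) / 19.53 = 5.67×10⁻⁸ × 3.10×10^12 / 19.53 = 8990 W/m².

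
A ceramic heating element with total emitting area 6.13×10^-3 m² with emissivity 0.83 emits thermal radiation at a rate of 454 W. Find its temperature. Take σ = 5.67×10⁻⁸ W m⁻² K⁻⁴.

T ≈ 1120 K

From P = εσAT⁴, T = (P / εσA)^(1/4) = (454 / (0.83 × 5.67×10⁻⁸ × 6.13×10^-3))^(1/4).
T = (1.57×10^12)^(1/4) = 1120 K.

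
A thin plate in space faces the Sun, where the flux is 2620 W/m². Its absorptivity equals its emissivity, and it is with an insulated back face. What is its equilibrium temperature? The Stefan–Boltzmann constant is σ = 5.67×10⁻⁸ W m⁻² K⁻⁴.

T ≈ 464 K

Absorbed flux αS = emitted flux εσT⁴ (one radiating face); with α = ε, T = (S/σ)^(1/4).
T = (2620 / 5.67×10⁻⁸)^(1/4) = (4.62×10^10)^(1/4).
T = 464 K.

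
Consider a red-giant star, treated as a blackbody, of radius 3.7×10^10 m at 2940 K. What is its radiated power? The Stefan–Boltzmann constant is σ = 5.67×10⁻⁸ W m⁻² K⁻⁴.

P ≈ 7.29×10^28 W

A = 4πr² = 4π × (3.7×10^10)² = 1.72×10^22 m².
P = σAT⁴ = 5.67×10⁻⁸ × 1.72×10^22 × (2940)⁴ = 5.67×10⁻⁸ × 1.72×10^22 × 7.47×10^13.
P = 7.29×10^28 W.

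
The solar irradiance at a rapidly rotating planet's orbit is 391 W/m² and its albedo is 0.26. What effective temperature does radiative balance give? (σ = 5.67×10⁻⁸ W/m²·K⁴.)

T ≈ 189 K

Power absorbed = (1−a)S·πR²; power emitted = 4πR²σT⁴. Equating and cancelling πR²:
T = ((1−a)S / 4σ)^(1/4) = (289 / (4 × 5.67×10⁻⁸))^(1/4) = (1.28×10^9)^(1/4).
T = 189 K.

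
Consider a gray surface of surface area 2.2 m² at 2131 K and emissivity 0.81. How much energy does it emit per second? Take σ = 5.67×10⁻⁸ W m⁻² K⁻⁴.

P ≈ 2.08×10^6 W

P = εσAT⁴ = 0.81 × 5.67×10⁻⁸ × 2.20 × (2131)⁴ = 0.81 × 5.67×10⁻⁸ × 2.20 × 2.06×10^13.
P = 2.08×10^6 W.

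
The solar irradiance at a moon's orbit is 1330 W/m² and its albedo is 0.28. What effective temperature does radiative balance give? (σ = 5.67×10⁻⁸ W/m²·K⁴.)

Power absorbed = (1−a)S·πR²; power emitted = 4πR²σT⁴. Equating and cancelling πR²:
T = ((1−a)S / 4σ)^(1/4) = (958 / (4 × 5.67×10⁻⁸))^(1/4) = (4.22×10^9)^(1/4).
T = 255 K.

T ≈ 255 K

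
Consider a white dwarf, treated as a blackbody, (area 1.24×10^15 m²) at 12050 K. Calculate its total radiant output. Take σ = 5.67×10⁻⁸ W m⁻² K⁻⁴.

P ≈ 1.48×10^24 W

P = σAT⁴ = 5.67×10⁻⁸ × 1.24×10^15 × (12050)⁴ = 5.67×10⁻⁸ × 1.24×10^15 × 2.11×10^16.
P = 1.48×10^24 W.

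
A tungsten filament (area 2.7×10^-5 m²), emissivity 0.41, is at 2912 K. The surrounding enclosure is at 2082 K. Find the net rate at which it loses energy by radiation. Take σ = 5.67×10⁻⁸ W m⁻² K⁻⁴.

Q = εσA(T⁴ − T_s⁴). T⁴ − T_s⁴ = (2912)⁴ − (2082)⁴ = 7.19×10^13 − 1.88×10^13 = 5.31×10^13 K⁴.
Q = 0.41 × 5.67×10⁻⁸ × 2.70×10^-5 × 5.31×10^13 = 33.3 W.

Q ≈ 33.3 W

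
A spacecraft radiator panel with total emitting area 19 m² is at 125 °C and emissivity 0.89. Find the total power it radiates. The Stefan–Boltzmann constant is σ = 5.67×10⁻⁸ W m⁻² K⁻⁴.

P ≈ 24100 W

125 °C = 398 K.
P = εσAT⁴ = 0.89 × 5.67×10⁻⁸ × 19.0 × (398)⁴ = 0.89 × 5.67×10⁻⁸ × 19.0 × 2.51×10^10.
P = 24100 W.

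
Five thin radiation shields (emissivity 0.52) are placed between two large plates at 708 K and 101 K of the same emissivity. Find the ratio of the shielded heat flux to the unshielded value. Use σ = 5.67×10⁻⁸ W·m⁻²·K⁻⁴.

With N identical shields there are N+1 = 6 gaps in series, each with the same radiative resistance, so the flux falls to 1/(N+1) of its unshielded value.

ratio ≈ 0.167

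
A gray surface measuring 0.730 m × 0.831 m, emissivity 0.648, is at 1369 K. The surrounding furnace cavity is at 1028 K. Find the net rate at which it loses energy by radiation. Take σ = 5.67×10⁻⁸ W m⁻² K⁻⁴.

Q ≈ 53400 W

A = 0.730 × 0.831 = 0.607 m².
Q = εσA(T⁴ − T_s⁴). T⁴ − T_s⁴ = (1369)⁴ − (1028)⁴ = 3.51×10^12 − 1.12×10^12 = 2.40×10^12 K⁴.
Q = 0.648 × 5.67×10⁻⁸ × 0.607 × 2.40×10^12 = 53400 W.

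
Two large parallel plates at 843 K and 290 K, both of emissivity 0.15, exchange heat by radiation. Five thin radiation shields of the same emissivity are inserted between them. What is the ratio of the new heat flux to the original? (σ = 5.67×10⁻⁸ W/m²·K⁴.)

ratio ≈ 0.167

With N identical shields there are N+1 = 6 gaps in series, each with the same radiative resistance, so the flux falls to 1/(N+1) of its unshielded value.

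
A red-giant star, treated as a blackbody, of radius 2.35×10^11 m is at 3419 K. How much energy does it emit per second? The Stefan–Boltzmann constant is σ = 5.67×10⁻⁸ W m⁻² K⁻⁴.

P ≈ 5.38×10^30 W

A = 4πr² = 4π × (2.35×10^11)² = 6.94×10^23 m².
P = σAT⁴ = 5.67×10⁻⁸ × 6.94×10^23 × (3419)⁴ = 5.67×10⁻⁸ × 6.94×10^23 × 1.37×10^14.
P = 5.38×10^30 W.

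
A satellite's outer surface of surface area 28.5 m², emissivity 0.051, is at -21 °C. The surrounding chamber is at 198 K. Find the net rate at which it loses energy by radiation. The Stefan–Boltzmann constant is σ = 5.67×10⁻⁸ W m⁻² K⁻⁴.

Convert: -21 °C = 252 K.
Q = εσA(T⁴ − T_s⁴). T⁴ − T_s⁴ = (252)⁴ − (198)⁴ = 4.03×10^9 − 1.54×10^9 = 2.50×10^9 K⁴.
Q = 0.051 × 5.67×10⁻⁸ × 28.5 × 2.50×10^9 = 206 W.

Q ≈ 206 W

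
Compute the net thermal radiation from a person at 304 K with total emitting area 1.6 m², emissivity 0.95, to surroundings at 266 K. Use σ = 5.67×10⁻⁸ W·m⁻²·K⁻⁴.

Q ≈ 305 W

Q = εσA(T⁴ − T_s⁴). T⁴ − T_s⁴ = (304)⁴ − (266)⁴ = 8.54×10^9 − 5.01×10^9 = 3.53×10^9 K⁴.
Q = 0.95 × 5.67×10⁻⁸ × 1.60 × 3.53×10^9 = 305 W.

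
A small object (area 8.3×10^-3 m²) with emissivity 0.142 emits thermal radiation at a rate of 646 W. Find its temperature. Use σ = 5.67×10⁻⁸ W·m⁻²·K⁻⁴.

From P = εσAT⁴, T = (P / εσA)^(1/4) = (646 / (0.142 × 5.67×10⁻⁸ × 8.30×10^-3))^(1/4).
T = (9.67×10^12)^(1/4) = 1760 K.

T ≈ 1760 K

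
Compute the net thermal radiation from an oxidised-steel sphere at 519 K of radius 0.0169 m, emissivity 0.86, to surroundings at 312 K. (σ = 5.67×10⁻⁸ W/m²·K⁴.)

Q ≈ 11.0 W

A = 4πr² = 4π × (0.0169)² = 3.59×10^-3 m².
Q = εσA(T⁴ − T_s⁴). T⁴ − T_s⁴ = (519)⁴ − (312)⁴ = 7.26×10^10 − 9.48×10^9 = 6.31×10^10 K⁴.
Q = 0.86 × 5.67×10⁻⁸ × 3.59×10^-3 × 6.31×10^10 = 11.0 W.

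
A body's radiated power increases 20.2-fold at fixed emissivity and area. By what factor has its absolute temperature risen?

factor ≈ 2.12

P ∝ T⁴ ⇒ T ∝ P^(1/4), so T scales by (20.2)^(1/4) = 2.12.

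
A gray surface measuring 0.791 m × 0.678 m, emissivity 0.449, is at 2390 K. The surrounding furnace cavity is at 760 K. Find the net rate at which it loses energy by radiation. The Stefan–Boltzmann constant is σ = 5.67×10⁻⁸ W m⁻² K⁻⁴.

A = 0.791 × 0.678 = 0.536 m².
Q = εσA(T⁴ − T_s⁴). T⁴ − T_s⁴ = (2390)⁴ − (760)⁴ = 3.26×10^13 − 3.34×10^11 = 3.23×10^13 K⁴.
Q = 0.449 × 5.67×10⁻⁸ × 0.536 × 3.23×10^13 = 4.41×10^5 W.

Q ≈ 4.41×10^5 W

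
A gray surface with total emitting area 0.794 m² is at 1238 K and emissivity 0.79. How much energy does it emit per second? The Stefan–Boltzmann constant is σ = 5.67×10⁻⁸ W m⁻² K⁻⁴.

P = εσAT⁴ = 0.79 × 5.67×10⁻⁸ × 0.794 × (1238)⁴ = 0.79 × 5.67×10⁻⁸ × 0.794 × 2.35×10^12.
P = 83500 W.

P ≈ 83500 W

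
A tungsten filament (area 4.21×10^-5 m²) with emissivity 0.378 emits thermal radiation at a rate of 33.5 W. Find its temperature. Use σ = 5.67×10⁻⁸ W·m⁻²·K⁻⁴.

T ≈ 2470 K

From P = εσAT⁴, T = (P / εσA)^(1/4) = (33.5 / (0.378 × 5.67×10⁻⁸ × 4.21×10^-5))^(1/4).
T = (3.71×10^13)^(1/4) = 2470 K.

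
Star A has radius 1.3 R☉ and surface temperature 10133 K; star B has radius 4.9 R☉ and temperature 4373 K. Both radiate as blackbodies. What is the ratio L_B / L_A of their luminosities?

L_B/L_A ≈ 0.493

L = 4πR²σT⁴ ∝ R²T⁴, so L_B/L_A = (4.9/1.3)² × (4373/10133)⁴ = 14.2 × 0.0347 = 0.493.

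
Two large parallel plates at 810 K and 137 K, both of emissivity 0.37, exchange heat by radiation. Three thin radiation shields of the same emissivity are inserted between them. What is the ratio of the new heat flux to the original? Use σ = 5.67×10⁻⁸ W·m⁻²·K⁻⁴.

With N identical shields there are N+1 = 4 gaps in series, each with the same radiative resistance, so the flux falls to 1/(N+1) of its unshielded value.

ratio ≈ 0.250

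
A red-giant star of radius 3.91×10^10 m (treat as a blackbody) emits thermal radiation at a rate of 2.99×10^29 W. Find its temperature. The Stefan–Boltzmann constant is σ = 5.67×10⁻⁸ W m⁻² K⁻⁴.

T ≈ 4070 K

A = 4πr² = 4π × (3.91×10^10)² = 1.92×10^22 m².
From P = σAT⁴, T = (P / σA)^(1/4) = (2.99×10^29 / (5.67×10⁻⁸ × 1.92×10^22))^(1/4).
T = (2.74×10^14)^(1/4) = 4070 K.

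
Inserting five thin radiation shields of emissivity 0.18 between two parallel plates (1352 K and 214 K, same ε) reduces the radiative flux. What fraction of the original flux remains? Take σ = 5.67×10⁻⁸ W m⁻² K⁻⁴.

ratio ≈ 0.167

With N identical shields there are N+1 = 6 gaps in series, each with the same radiative resistance, so the flux falls to 1/(N+1) of its unshielded value.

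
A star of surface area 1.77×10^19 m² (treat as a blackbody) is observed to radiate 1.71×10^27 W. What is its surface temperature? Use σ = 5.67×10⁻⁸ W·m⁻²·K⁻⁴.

T ≈ 6420 K

From P = σAT⁴, T = (P / σA)^(1/4) = (1.71×10^27 / (5.67×10⁻⁸ × 1.77×10^19))^(1/4).
T = (1.70×10^15)^(1/4) = 6420 K.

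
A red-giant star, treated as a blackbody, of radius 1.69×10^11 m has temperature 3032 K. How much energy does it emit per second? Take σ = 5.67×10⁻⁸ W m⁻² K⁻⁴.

P ≈ 1.72×10^30 W

A = 4πr² = 4π × (1.69×10^11)² = 3.59×10^23 m².
P = σAT⁴ = 5.67×10⁻⁸ × 3.59×10^23 × (3032)⁴ = 5.67×10⁻⁸ × 3.59×10^23 × 8.45×10^13.
P = 1.72×10^30 W.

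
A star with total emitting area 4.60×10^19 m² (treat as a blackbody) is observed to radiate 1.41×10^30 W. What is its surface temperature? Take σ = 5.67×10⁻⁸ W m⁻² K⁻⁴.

From P = σAT⁴, T = (P / σA)^(1/4) = (1.41×10^30 / (5.67×10⁻⁸ × 4.60×10^19))^(1/4).
T = (5.41×10^17)^(1/4) = 27100 K.

T ≈ 27100 K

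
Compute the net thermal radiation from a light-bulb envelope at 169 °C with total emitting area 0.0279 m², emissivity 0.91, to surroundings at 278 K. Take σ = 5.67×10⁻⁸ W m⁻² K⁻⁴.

Convert: 169 °C = 442 K.
Q = εσA(T⁴ − T_s⁴). T⁴ − T_s⁴ = (442)⁴ − (278)⁴ = 3.82×10^10 − 5.97×10^9 = 3.22×10^10 K⁴.
Q = 0.91 × 5.67×10⁻⁸ × 0.0279 × 3.22×10^10 = 46.3 W.

Q ≈ 46.3 W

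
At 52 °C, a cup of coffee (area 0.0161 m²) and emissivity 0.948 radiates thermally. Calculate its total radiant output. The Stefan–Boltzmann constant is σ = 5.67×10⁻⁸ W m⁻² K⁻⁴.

52 °C = 325 K.
P = εσAT⁴ = 0.948 × 5.67×10⁻⁸ × 0.0161 × (325)⁴ = 0.948 × 5.67×10⁻⁸ × 0.0161 × 1.12×10^10.
P = 9.65 W.

P ≈ 9.65 W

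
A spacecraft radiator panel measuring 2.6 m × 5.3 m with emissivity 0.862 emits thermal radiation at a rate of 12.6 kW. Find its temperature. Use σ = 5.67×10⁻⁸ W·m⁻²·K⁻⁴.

T ≈ 370 K

A = 2.6 × 5.3 = 13.8 m².
From P = εσAT⁴, T = (P / εσA)^(1/4) = (12600 / (0.862 × 5.67×10⁻⁸ × 13.8))^(1/4).
T = (1.87×10^10)^(1/4) = 370 K.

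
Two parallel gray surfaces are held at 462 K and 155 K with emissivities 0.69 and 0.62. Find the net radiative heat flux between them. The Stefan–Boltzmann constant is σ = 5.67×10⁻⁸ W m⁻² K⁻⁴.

q ≈ 1240 W/m²

For two large parallel gray plates, q = σ(T₁⁴ − T₂⁴) / (1/ε₁ + 1/ε₂ − 1).
1/ε₁ + 1/ε₂ − 1 = 1/0.69 + 1/0.62 − 1 = 2.062.
T₁⁴ − T₂⁴ = 4.56×10^10 − 5.77×10^8 = 4.50×10^10 K⁴.
q = 5.67×10⁻⁸ × 4.50×10^10 / 2.062 = 1240 W/m².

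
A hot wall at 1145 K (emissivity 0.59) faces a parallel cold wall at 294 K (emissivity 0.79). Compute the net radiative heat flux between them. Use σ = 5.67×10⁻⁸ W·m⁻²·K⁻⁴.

For two large parallel gray plates, q = σ(T₁⁴ − T₂⁴) / (1/ε₁ + 1/ε₂ − 1).
1/ε₁ + 1/ε₂ − 1 = 1/0.59 + 1/0.79 − 1 = 1.961.
T₁⁴ − T₂⁴ = 1.72×10^12 − 7.47×10^9 = 1.71×10^12 K⁴.
q = 5.67×10⁻⁸ × 1.71×10^12 / 1.961 = 49500 W/m².

q ≈ 49500 W/m²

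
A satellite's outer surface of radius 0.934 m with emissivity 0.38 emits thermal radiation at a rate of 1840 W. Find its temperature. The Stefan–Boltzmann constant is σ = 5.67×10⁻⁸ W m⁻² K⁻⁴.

A = 4πr² = 4π × (0.934)² = 11.0 m².
From P = εσAT⁴, T = (P / εσA)^(1/4) = (1840 / (0.38 × 5.67×10⁻⁸ × 11.0))^(1/4).
T = (7.79×10^9)^(1/4) = 297 K.

T ≈ 297 K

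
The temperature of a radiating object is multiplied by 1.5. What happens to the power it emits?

factor ≈ 5.06

P ∝ T⁴, so the power scales as (1.5)⁴ = 5.06.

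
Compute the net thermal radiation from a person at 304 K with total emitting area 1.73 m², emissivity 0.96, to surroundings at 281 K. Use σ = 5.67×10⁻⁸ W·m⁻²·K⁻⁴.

Q = εσA(T⁴ − T_s⁴). T⁴ − T_s⁴ = (304)⁴ − (281)⁴ = 8.54×10^9 − 6.23×10^9 = 2.31×10^9 K⁴.
Q = 0.96 × 5.67×10⁻⁸ × 1.73 × 2.31×10^9 = 217 W.

Q ≈ 217 W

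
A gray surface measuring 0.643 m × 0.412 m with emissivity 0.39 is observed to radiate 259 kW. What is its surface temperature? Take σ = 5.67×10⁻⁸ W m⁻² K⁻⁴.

T ≈ 2580 K

A = 0.643 × 0.412 = 0.265 m².
From P = εσAT⁴, T = (P / εσA)^(1/4) = (2.59×10^5 / (0.39 × 5.67×10⁻⁸ × 0.265))^(1/4).
T = (4.42×10^13)^(1/4) = 2580 K.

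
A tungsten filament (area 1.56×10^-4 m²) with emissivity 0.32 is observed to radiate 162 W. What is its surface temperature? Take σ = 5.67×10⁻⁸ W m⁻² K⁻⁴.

T ≈ 2750 K

From P = εσAT⁴, T = (P / εσA)^(1/4) = (162 / (0.32 × 5.67×10⁻⁸ × 1.56×10^-4))^(1/4).
T = (5.72×10^13)^(1/4) = 2750 K.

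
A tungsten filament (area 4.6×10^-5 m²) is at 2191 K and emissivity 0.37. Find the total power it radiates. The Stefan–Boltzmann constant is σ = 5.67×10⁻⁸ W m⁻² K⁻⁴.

P ≈ 22.2 W

P = εσAT⁴ = 0.37 × 5.67×10⁻⁸ × 4.60×10^-5 × (2191)⁴ = 0.37 × 5.67×10⁻⁸ × 4.60×10^-5 × 2.30×10^13.
P = 22.2 W.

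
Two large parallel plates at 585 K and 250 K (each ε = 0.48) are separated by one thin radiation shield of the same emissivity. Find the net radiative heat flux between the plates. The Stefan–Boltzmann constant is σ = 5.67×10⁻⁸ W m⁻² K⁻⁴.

q ≈ 1010 W/m²

Each of the 2 gaps contributes resistance (2/ε − 1) = 2/0.48 − 1 = 3.167; total = 6.333.
q = σ(T₁⁴ − T₂⁴) / 6.333 = 5.67×10⁻⁸ × 1.13×10^11 / 6.333 = 1010 W/m².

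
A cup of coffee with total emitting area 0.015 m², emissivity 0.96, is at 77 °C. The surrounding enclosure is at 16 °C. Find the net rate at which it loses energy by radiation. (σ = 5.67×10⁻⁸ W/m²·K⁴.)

Convert: 77 °C = 350 K; 16 °C = 289 K.
Q = εσA(T⁴ − T_s⁴). T⁴ − T_s⁴ = (350)⁴ − (289)⁴ = 1.50×10^10 − 6.98×10^9 = 8.03×10^9 K⁴.
Q = 0.96 × 5.67×10⁻⁸ × 0.0150 × 8.03×10^9 = 6.56 W.

Q ≈ 6.56 W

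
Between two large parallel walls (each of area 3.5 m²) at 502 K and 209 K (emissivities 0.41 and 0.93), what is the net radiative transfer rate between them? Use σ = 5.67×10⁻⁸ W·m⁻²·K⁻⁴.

Q ≈ 4860 W

For two large parallel gray plates, q = σ(T₁⁴ − T₂⁴) / (1/ε₁ + 1/ε₂ − 1).
1/ε₁ + 1/ε₂ − 1 = 1/0.41 + 1/0.93 − 1 = 2.514.
T₁⁴ − T₂⁴ = 6.35×10^10 − 1.91×10^9 = 6.16×10^10 K⁴.
q = 5.67×10⁻⁸ × 6.16×10^10 / 2.514 = 1390 W/m².
Q = q·A = 1390 × 3.5 = 4860 W.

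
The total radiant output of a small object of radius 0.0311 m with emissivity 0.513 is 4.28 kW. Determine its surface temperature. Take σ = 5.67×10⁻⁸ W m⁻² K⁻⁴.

A = 4πr² = 4π × (0.0311)² = 0.0122 m².
From P = εσAT⁴, T = (P / εσA)^(1/4) = (4280 / (0.513 × 5.67×10⁻⁸ × 0.0122))^(1/4).
T = (1.21×10^13)^(1/4) = 1870 K.

T ≈ 1870 K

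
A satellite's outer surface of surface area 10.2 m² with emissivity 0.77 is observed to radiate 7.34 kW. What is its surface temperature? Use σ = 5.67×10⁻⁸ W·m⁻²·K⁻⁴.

From P = εσAT⁴, T = (P / εσA)^(1/4) = (7340 / (0.77 × 5.67×10⁻⁸ × 10.2))^(1/4).
T = (1.65×10^10)^(1/4) = 358 K.

T ≈ 358 K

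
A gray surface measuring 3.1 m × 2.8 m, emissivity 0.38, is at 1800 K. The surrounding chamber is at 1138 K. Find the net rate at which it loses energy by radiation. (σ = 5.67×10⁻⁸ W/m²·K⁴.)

Q ≈ 1.65×10^6 W

A = 3.1 × 2.8 = 8.68 m².
Q = εσA(T⁴ − T_s⁴). T⁴ − T_s⁴ = (1800)⁴ − (1138)⁴ = 1.05×10^13 − 1.68×10^12 = 8.82×10^12 K⁴.
Q = 0.38 × 5.67×10⁻⁸ × 8.68 × 8.82×10^12 = 1.65×10^6 W.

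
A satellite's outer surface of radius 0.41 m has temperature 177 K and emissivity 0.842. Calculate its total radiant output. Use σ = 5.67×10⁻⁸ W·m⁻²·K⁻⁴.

A = 4πr² = 4π × (0.41)² = 2.11 m².
P = εσAT⁴ = 0.842 × 5.67×10⁻⁸ × 2.11 × (177)⁴ = 0.842 × 5.67×10⁻⁸ × 2.11 × 9.82×10^8.
P = 99.0 W.

P ≈ 99.0 W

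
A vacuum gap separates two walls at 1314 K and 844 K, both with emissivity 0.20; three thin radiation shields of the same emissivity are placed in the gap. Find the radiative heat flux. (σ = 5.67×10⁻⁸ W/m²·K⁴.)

Each of the 4 gaps contributes resistance (2/ε − 1) = 2/0.20 − 1 = 9.000; total = 36.00.
q = σ(T₁⁴ − T₂⁴) / 36.00 = 5.67×10⁻⁸ × 2.47×10^12 / 36.00 = 3900 W/m².

q ≈ 3900 W/m²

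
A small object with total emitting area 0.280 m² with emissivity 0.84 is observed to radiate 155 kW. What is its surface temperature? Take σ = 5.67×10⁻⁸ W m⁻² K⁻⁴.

T ≈ 1850 K

From P = εσAT⁴, T = (P / εσA)^(1/4) = (1.55×10^5 / (0.84 × 5.67×10⁻⁸ × 0.280))^(1/4).
T = (1.16×10^13)^(1/4) = 1850 K.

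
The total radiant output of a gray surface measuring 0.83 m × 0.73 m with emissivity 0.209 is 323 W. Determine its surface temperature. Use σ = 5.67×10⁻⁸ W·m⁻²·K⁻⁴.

A = 0.83 × 0.73 = 0.606 m².
From P = εσAT⁴, T = (P / εσA)^(1/4) = (323 / (0.209 × 5.67×10⁻⁸ × 0.606))^(1/4).
T = (4.50×10^10)^(1/4) = 461 K.

T ≈ 461 K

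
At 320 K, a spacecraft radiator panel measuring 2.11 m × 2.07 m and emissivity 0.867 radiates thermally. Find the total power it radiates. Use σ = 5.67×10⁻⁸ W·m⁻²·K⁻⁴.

A = 2.11 × 2.07 = 4.37 m².
Stefan–Boltzmann: P = εσAT⁴ = 0.867 × 5.67×10⁻⁸ × 4.37 × (320)⁴ = 0.867 × 5.67×10⁻⁸ × 4.37 × 1.05×10^10.
P = 2250 W.

P ≈ 2250 W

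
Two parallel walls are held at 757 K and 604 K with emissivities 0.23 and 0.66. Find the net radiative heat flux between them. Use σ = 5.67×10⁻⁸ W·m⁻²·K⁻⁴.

q ≈ 2280 W/m²

For two large parallel gray plates, q = σ(T₁⁴ − T₂⁴) / (1/ε₁ + 1/ε₂ − 1).
1/ε₁ + 1/ε₂ − 1 = 1/0.23 + 1/0.66 − 1 = 4.863.
T₁⁴ − T₂⁴ = 3.28×10^11 − 1.33×10^11 = 1.95×10^11 K⁴.
q = 5.67×10⁻⁸ × 1.95×10^11 / 4.863 = 2280 W/m².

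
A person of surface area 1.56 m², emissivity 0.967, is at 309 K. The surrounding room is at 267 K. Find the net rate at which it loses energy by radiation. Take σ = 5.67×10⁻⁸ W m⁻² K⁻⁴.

Q ≈ 345 W

Q = εσA(T⁴ − T_s⁴). T⁴ − T_s⁴ = (309)⁴ − (267)⁴ = 9.12×10^9 − 5.08×10^9 = 4.03×10^9 K⁴.
Q = 0.967 × 5.67×10⁻⁸ × 1.56 × 4.03×10^9 = 345 W.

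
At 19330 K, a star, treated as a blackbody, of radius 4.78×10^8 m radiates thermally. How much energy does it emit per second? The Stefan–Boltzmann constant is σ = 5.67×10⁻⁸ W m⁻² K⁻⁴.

P ≈ 2.27×10^28 W

A = 4πr² = 4π × (4.78×10^8)² = 2.87×10^18 m².
P = σAT⁴ = 5.67×10⁻⁸ × 2.87×10^18 × (19330)⁴ = 5.67×10⁻⁸ × 2.87×10^18 × 1.40×10^17.
P = 2.27×10^28 W.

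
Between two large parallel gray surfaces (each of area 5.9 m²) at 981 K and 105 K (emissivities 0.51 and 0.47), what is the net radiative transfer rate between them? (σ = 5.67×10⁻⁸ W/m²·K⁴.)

For two large parallel gray plates, q = σ(T₁⁴ − T₂⁴) / (1/ε₁ + 1/ε₂ − 1).
1/ε₁ + 1/ε₂ − 1 = 1/0.51 + 1/0.47 − 1 = 3.088.
T₁⁴ − T₂⁴ = 9.26×10^11 − 1.22×10^8 = 9.26×10^11 K⁴.
q = 5.67×10⁻⁸ × 9.26×10^11 / 3.088 = 17000 W/m².
Q = q·A = 17000 × 5.9 = 1.00×10^5 W.

Q ≈ 1.00×10^5 W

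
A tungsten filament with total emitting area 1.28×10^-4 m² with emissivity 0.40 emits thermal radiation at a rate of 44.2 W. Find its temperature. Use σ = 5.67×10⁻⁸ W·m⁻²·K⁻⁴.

From P = εσAT⁴, T = (P / εσA)^(1/4) = (44.2 / (0.40 × 5.67×10⁻⁸ × 1.28×10^-4))^(1/4).
T = (1.52×10^13)^(1/4) = 1980 K.

T ≈ 1980 K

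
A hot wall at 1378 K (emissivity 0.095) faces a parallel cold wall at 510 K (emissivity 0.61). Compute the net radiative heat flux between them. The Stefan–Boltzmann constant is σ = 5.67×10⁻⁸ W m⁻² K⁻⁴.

q ≈ 18000 W/m²

For two large parallel gray plates, q = σ(T₁⁴ − T₂⁴) / (1/ε₁ + 1/ε₂ − 1).
1/ε₁ + 1/ε₂ − 1 = 1/0.095 + 1/0.61 − 1 = 11.17.
T₁⁴ − T₂⁴ = 3.61×10^12 − 6.77×10^10 = 3.54×10^12 K⁴.
q = 5.67×10⁻⁸ × 3.54×10^12 / 11.17 = 18000 W/m².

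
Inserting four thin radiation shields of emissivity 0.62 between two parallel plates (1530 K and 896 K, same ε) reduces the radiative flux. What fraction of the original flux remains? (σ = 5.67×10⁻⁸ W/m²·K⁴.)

With N identical shields there are N+1 = 5 gaps in series, each with the same radiative resistance, so the flux falls to 1/(N+1) of its unshielded value.

ratio ≈ 0.200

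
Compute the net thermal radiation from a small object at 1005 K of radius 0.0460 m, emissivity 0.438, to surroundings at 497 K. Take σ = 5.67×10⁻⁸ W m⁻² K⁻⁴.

A = 4πr² = 4π × (0.0460)² = 0.0266 m².
Q = εσA(T⁴ − T_s⁴). T⁴ − T_s⁴ = (1005)⁴ − (497)⁴ = 1.02×10^12 − 6.10×10^10 = 9.59×10^11 K⁴.
Q = 0.438 × 5.67×10⁻⁸ × 0.0266 × 9.59×10^11 = 633 W.

Q ≈ 633 W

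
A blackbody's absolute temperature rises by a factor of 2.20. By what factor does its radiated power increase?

factor ≈ 23.4

P ∝ T⁴, so the power scales as (2.20)⁴ = 23.4.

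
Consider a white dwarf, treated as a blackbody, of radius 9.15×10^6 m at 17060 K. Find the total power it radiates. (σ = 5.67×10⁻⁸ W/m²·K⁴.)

P ≈ 5.05×10^24 W

A = 4πr² = 4π × (9.15×10^6)² = 1.05×10^15 m².
P = σAT⁴ = 5.67×10⁻⁸ × 1.05×10^15 × (17060)⁴ = 5.67×10⁻⁸ × 1.05×10^15 × 8.47×10^16.
P = 5.05×10^24 W.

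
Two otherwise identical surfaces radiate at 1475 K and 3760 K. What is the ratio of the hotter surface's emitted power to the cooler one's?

P ∝ T⁴, so the ratio is (3760/1475)⁴ = (2.549)⁴ = 42.2.

ratio ≈ 42.2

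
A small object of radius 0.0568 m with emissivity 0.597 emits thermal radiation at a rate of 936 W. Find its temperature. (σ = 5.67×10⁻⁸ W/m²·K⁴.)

A = 4πr² = 4π × (0.0568)² = 0.0405 m².
From P = εσAT⁴, T = (P / εσA)^(1/4) = (936 / (0.597 × 5.67×10⁻⁸ × 0.0405))^(1/4).
T = (6.82×10^11)^(1/4) = 909 K.

T ≈ 909 K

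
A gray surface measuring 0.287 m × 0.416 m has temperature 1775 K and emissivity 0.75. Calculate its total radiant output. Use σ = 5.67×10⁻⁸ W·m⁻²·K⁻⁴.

P ≈ 50400 W

A = 0.287 × 0.416 = 0.119 m².
Stefan–Boltzmann: P = εσAT⁴ = 0.75 × 5.67×10⁻⁸ × 0.119 × (1775)⁴ = 0.75 × 5.67×10⁻⁸ × 0.119 × 9.93×10^12.
P = 50400 W.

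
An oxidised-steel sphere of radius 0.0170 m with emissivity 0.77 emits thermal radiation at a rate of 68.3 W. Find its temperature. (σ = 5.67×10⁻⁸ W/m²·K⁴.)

A = 4πr² = 4π × (0.0170)² = 3.63×10^-3 m².
From P = εσAT⁴, T = (P / εσA)^(1/4) = (68.3 / (0.77 × 5.67×10⁻⁸ × 3.63×10^-3))^(1/4).
T = (4.31×10^11)^(1/4) = 810 K.

T ≈ 810 K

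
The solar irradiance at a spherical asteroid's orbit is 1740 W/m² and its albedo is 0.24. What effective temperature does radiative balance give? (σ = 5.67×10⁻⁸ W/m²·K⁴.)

T ≈ 276 K

Power absorbed = (1−a)S·πR²; power emitted = 4πR²σT⁴. Equating and cancelling πR²:
T = ((1−a)S / 4σ)^(1/4) = (1320 / (4 × 5.67×10⁻⁸))^(1/4) = (5.83×10^9)^(1/4).
T = 276 K.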